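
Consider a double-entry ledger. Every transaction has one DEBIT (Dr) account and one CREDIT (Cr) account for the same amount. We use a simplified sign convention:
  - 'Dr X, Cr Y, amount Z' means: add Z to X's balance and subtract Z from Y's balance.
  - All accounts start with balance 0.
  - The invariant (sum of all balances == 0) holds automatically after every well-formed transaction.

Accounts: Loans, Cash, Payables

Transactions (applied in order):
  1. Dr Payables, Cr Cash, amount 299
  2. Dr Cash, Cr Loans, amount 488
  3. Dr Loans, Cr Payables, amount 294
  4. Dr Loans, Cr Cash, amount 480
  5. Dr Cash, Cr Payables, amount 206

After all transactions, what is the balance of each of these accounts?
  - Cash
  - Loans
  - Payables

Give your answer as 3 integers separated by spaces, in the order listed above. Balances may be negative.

After txn 1 (Dr Payables, Cr Cash, amount 299): Cash=-299 Payables=299
After txn 2 (Dr Cash, Cr Loans, amount 488): Cash=189 Loans=-488 Payables=299
After txn 3 (Dr Loans, Cr Payables, amount 294): Cash=189 Loans=-194 Payables=5
After txn 4 (Dr Loans, Cr Cash, amount 480): Cash=-291 Loans=286 Payables=5
After txn 5 (Dr Cash, Cr Payables, amount 206): Cash=-85 Loans=286 Payables=-201

Answer: -85 286 -201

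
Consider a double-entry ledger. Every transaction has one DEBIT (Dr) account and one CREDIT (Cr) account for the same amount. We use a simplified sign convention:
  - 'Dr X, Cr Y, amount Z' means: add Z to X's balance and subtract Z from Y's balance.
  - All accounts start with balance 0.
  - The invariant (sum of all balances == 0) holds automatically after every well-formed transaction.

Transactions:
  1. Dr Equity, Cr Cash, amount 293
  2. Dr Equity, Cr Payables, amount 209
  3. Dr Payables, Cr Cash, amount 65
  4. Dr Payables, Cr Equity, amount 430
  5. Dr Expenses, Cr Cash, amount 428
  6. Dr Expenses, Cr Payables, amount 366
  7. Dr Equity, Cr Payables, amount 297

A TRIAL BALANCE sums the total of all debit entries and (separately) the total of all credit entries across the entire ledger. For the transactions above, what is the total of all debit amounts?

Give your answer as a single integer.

Answer: 2088

Derivation:
Txn 1: debit+=293
Txn 2: debit+=209
Txn 3: debit+=65
Txn 4: debit+=430
Txn 5: debit+=428
Txn 6: debit+=366
Txn 7: debit+=297
Total debits = 2088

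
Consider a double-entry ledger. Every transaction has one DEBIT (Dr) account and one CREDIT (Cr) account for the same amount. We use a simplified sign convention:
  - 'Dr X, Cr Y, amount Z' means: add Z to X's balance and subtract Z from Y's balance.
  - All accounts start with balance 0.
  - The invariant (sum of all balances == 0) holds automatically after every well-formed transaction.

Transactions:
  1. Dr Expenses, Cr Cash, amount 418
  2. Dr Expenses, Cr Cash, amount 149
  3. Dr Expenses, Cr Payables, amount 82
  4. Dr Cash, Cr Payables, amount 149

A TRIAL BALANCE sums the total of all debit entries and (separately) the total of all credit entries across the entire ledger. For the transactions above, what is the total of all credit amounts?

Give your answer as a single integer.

Txn 1: credit+=418
Txn 2: credit+=149
Txn 3: credit+=82
Txn 4: credit+=149
Total credits = 798

Answer: 798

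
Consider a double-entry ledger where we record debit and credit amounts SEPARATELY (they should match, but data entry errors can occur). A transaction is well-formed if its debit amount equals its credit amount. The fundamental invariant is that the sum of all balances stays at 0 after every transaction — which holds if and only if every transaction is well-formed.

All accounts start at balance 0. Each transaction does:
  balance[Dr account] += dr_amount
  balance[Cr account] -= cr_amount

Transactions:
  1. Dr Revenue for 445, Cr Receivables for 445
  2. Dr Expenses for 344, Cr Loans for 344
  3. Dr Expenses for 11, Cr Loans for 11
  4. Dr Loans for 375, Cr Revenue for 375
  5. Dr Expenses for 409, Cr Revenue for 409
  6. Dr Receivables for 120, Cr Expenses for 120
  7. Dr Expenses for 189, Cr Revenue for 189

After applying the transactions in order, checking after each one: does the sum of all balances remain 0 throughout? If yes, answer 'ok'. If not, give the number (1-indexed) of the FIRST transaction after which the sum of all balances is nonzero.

After txn 1: dr=445 cr=445 sum_balances=0
After txn 2: dr=344 cr=344 sum_balances=0
After txn 3: dr=11 cr=11 sum_balances=0
After txn 4: dr=375 cr=375 sum_balances=0
After txn 5: dr=409 cr=409 sum_balances=0
After txn 6: dr=120 cr=120 sum_balances=0
After txn 7: dr=189 cr=189 sum_balances=0

Answer: ok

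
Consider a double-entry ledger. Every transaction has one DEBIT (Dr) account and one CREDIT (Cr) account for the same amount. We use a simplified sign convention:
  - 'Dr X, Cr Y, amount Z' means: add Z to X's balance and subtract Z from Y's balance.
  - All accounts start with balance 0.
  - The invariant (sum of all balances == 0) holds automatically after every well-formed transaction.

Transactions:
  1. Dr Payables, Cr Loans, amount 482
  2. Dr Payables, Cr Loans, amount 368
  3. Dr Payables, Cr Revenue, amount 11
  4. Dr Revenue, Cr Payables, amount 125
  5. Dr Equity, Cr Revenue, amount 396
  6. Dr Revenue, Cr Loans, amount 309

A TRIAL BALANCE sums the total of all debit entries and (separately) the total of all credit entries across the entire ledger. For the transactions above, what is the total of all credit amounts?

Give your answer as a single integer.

Txn 1: credit+=482
Txn 2: credit+=368
Txn 3: credit+=11
Txn 4: credit+=125
Txn 5: credit+=396
Txn 6: credit+=309
Total credits = 1691

Answer: 1691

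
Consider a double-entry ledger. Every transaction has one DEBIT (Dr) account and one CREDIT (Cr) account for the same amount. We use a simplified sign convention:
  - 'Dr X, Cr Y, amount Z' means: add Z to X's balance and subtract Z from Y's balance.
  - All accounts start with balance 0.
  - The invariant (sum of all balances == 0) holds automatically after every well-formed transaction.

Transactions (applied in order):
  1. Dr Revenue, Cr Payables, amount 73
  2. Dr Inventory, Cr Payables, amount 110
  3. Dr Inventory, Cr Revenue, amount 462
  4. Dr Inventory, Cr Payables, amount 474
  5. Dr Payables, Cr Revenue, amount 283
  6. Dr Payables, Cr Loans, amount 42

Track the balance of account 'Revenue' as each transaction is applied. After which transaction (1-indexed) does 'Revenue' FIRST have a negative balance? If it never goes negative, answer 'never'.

After txn 1: Revenue=73
After txn 2: Revenue=73
After txn 3: Revenue=-389

Answer: 3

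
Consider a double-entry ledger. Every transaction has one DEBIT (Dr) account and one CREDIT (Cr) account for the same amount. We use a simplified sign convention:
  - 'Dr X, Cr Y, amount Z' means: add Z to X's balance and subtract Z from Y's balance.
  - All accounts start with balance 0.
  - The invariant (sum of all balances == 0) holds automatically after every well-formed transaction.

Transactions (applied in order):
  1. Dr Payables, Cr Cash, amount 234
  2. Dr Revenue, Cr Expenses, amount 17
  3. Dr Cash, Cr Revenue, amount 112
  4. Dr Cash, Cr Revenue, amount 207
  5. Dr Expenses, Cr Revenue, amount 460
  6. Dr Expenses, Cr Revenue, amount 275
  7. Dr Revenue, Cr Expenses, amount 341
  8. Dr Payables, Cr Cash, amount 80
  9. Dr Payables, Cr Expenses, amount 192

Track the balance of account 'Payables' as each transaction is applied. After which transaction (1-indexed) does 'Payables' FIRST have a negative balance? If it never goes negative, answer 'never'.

After txn 1: Payables=234
After txn 2: Payables=234
After txn 3: Payables=234
After txn 4: Payables=234
After txn 5: Payables=234
After txn 6: Payables=234
After txn 7: Payables=234
After txn 8: Payables=314
After txn 9: Payables=506

Answer: never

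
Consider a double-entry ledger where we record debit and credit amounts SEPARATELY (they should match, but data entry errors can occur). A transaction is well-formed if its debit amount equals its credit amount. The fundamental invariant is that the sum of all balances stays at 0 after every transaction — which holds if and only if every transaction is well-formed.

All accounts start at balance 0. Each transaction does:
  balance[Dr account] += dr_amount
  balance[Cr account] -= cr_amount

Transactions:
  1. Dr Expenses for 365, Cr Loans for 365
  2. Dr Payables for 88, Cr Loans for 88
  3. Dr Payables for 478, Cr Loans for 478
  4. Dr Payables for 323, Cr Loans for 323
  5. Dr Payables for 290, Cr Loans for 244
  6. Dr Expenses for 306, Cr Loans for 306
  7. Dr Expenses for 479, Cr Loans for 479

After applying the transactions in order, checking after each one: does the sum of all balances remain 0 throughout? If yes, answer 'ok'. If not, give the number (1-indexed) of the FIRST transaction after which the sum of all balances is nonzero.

Answer: 5

Derivation:
After txn 1: dr=365 cr=365 sum_balances=0
After txn 2: dr=88 cr=88 sum_balances=0
After txn 3: dr=478 cr=478 sum_balances=0
After txn 4: dr=323 cr=323 sum_balances=0
After txn 5: dr=290 cr=244 sum_balances=46
After txn 6: dr=306 cr=306 sum_balances=46
After txn 7: dr=479 cr=479 sum_balances=46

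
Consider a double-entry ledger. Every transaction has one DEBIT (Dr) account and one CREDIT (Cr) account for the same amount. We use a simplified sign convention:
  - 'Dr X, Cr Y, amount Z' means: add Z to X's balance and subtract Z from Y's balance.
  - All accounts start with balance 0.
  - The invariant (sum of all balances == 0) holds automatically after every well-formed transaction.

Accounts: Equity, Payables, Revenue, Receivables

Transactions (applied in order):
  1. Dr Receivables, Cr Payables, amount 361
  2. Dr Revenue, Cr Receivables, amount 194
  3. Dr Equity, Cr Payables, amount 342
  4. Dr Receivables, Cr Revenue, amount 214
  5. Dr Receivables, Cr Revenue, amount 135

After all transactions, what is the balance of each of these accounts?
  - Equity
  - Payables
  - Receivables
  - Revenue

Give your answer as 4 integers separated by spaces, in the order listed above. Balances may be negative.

After txn 1 (Dr Receivables, Cr Payables, amount 361): Payables=-361 Receivables=361
After txn 2 (Dr Revenue, Cr Receivables, amount 194): Payables=-361 Receivables=167 Revenue=194
After txn 3 (Dr Equity, Cr Payables, amount 342): Equity=342 Payables=-703 Receivables=167 Revenue=194
After txn 4 (Dr Receivables, Cr Revenue, amount 214): Equity=342 Payables=-703 Receivables=381 Revenue=-20
After txn 5 (Dr Receivables, Cr Revenue, amount 135): Equity=342 Payables=-703 Receivables=516 Revenue=-155

Answer: 342 -703 516 -155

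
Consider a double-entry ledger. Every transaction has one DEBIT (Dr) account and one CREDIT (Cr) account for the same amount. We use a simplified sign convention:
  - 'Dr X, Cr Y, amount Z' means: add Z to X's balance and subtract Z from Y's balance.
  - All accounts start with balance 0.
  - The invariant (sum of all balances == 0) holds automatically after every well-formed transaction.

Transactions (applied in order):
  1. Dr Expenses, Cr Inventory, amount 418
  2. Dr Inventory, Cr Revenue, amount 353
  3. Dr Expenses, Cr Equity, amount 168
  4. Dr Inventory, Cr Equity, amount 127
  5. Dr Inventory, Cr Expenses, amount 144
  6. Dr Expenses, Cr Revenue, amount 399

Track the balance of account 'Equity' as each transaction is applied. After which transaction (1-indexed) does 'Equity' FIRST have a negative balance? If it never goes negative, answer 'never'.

After txn 1: Equity=0
After txn 2: Equity=0
After txn 3: Equity=-168

Answer: 3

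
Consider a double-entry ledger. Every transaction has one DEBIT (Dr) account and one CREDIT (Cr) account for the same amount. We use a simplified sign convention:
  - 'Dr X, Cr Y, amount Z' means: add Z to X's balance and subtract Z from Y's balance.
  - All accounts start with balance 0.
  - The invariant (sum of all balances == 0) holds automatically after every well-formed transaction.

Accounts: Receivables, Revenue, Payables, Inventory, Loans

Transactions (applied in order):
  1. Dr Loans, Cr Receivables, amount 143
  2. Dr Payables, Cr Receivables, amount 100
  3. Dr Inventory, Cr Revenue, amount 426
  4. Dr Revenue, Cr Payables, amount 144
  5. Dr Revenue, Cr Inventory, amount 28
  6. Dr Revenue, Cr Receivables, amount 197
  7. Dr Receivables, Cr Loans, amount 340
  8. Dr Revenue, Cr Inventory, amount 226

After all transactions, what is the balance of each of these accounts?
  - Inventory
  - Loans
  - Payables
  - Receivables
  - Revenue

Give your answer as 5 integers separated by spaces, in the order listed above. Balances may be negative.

Answer: 172 -197 -44 -100 169

Derivation:
After txn 1 (Dr Loans, Cr Receivables, amount 143): Loans=143 Receivables=-143
After txn 2 (Dr Payables, Cr Receivables, amount 100): Loans=143 Payables=100 Receivables=-243
After txn 3 (Dr Inventory, Cr Revenue, amount 426): Inventory=426 Loans=143 Payables=100 Receivables=-243 Revenue=-426
After txn 4 (Dr Revenue, Cr Payables, amount 144): Inventory=426 Loans=143 Payables=-44 Receivables=-243 Revenue=-282
After txn 5 (Dr Revenue, Cr Inventory, amount 28): Inventory=398 Loans=143 Payables=-44 Receivables=-243 Revenue=-254
After txn 6 (Dr Revenue, Cr Receivables, amount 197): Inventory=398 Loans=143 Payables=-44 Receivables=-440 Revenue=-57
After txn 7 (Dr Receivables, Cr Loans, amount 340): Inventory=398 Loans=-197 Payables=-44 Receivables=-100 Revenue=-57
After txn 8 (Dr Revenue, Cr Inventory, amount 226): Inventory=172 Loans=-197 Payables=-44 Receivables=-100 Revenue=169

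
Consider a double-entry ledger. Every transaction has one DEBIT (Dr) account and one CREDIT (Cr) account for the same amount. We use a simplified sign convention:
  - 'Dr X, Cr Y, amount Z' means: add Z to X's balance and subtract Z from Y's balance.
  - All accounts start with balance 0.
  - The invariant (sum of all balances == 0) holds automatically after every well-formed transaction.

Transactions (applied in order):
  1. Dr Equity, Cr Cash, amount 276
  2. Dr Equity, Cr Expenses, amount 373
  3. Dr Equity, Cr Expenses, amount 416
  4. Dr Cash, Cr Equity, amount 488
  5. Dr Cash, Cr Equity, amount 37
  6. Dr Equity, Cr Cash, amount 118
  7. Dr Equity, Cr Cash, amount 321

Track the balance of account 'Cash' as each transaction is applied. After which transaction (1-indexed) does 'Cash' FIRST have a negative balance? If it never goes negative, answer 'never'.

After txn 1: Cash=-276

Answer: 1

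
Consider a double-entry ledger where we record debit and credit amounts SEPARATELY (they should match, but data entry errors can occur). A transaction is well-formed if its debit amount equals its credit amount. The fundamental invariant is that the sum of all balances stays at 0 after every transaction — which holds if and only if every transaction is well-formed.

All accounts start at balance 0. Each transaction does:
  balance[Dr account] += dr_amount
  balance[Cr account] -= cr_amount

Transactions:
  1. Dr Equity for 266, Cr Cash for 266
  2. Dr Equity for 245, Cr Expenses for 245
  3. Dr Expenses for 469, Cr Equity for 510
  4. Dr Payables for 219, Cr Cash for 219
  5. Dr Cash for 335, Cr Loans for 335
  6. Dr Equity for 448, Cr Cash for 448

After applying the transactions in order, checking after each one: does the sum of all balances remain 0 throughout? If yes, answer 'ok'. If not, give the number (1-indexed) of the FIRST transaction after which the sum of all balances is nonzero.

After txn 1: dr=266 cr=266 sum_balances=0
After txn 2: dr=245 cr=245 sum_balances=0
After txn 3: dr=469 cr=510 sum_balances=-41
After txn 4: dr=219 cr=219 sum_balances=-41
After txn 5: dr=335 cr=335 sum_balances=-41
After txn 6: dr=448 cr=448 sum_balances=-41

Answer: 3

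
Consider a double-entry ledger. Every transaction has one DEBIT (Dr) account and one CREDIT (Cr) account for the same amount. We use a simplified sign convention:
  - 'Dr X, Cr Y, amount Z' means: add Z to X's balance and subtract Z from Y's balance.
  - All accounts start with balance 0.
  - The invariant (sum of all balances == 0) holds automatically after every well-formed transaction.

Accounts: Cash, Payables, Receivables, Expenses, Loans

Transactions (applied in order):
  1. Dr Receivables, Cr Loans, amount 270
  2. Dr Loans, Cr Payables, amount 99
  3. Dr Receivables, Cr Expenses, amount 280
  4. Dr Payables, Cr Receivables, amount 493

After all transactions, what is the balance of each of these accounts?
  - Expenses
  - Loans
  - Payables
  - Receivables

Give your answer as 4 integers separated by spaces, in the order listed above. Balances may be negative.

Answer: -280 -171 394 57

Derivation:
After txn 1 (Dr Receivables, Cr Loans, amount 270): Loans=-270 Receivables=270
After txn 2 (Dr Loans, Cr Payables, amount 99): Loans=-171 Payables=-99 Receivables=270
After txn 3 (Dr Receivables, Cr Expenses, amount 280): Expenses=-280 Loans=-171 Payables=-99 Receivables=550
After txn 4 (Dr Payables, Cr Receivables, amount 493): Expenses=-280 Loans=-171 Payables=394 Receivables=57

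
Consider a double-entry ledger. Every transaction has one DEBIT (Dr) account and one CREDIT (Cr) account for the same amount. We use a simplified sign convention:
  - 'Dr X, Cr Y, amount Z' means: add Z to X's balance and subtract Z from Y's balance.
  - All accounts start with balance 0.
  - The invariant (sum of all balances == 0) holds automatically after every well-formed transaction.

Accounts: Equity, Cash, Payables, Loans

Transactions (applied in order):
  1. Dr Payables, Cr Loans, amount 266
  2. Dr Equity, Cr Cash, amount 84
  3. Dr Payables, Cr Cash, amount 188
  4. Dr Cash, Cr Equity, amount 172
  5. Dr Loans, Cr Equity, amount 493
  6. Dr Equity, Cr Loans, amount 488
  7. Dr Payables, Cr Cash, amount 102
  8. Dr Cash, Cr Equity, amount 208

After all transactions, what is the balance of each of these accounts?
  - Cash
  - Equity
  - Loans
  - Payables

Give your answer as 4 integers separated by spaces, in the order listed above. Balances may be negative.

Answer: 6 -301 -261 556

Derivation:
After txn 1 (Dr Payables, Cr Loans, amount 266): Loans=-266 Payables=266
After txn 2 (Dr Equity, Cr Cash, amount 84): Cash=-84 Equity=84 Loans=-266 Payables=266
After txn 3 (Dr Payables, Cr Cash, amount 188): Cash=-272 Equity=84 Loans=-266 Payables=454
After txn 4 (Dr Cash, Cr Equity, amount 172): Cash=-100 Equity=-88 Loans=-266 Payables=454
After txn 5 (Dr Loans, Cr Equity, amount 493): Cash=-100 Equity=-581 Loans=227 Payables=454
After txn 6 (Dr Equity, Cr Loans, amount 488): Cash=-100 Equity=-93 Loans=-261 Payables=454
After txn 7 (Dr Payables, Cr Cash, amount 102): Cash=-202 Equity=-93 Loans=-261 Payables=556
After txn 8 (Dr Cash, Cr Equity, amount 208): Cash=6 Equity=-301 Loans=-261 Payables=556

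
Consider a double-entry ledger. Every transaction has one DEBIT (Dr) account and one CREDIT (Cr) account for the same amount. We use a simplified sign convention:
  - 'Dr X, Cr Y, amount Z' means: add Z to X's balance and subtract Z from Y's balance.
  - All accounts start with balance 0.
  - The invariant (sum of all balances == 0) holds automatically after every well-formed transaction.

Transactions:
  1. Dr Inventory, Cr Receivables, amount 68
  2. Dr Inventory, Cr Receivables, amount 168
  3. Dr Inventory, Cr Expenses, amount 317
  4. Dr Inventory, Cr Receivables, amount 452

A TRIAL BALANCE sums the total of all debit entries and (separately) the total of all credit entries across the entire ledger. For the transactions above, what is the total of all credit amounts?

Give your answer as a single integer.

Answer: 1005

Derivation:
Txn 1: credit+=68
Txn 2: credit+=168
Txn 3: credit+=317
Txn 4: credit+=452
Total credits = 1005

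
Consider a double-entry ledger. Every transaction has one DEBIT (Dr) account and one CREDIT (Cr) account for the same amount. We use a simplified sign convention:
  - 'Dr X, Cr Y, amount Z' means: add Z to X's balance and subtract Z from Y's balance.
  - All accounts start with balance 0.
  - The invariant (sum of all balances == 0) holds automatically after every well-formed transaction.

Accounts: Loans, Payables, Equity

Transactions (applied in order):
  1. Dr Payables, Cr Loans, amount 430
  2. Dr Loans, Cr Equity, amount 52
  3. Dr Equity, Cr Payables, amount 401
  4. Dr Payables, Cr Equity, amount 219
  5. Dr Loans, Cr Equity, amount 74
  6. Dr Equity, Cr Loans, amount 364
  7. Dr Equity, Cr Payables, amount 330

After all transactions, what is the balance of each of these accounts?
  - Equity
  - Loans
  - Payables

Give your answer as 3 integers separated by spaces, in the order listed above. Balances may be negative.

After txn 1 (Dr Payables, Cr Loans, amount 430): Loans=-430 Payables=430
After txn 2 (Dr Loans, Cr Equity, amount 52): Equity=-52 Loans=-378 Payables=430
After txn 3 (Dr Equity, Cr Payables, amount 401): Equity=349 Loans=-378 Payables=29
After txn 4 (Dr Payables, Cr Equity, amount 219): Equity=130 Loans=-378 Payables=248
After txn 5 (Dr Loans, Cr Equity, amount 74): Equity=56 Loans=-304 Payables=248
After txn 6 (Dr Equity, Cr Loans, amount 364): Equity=420 Loans=-668 Payables=248
After txn 7 (Dr Equity, Cr Payables, amount 330): Equity=750 Loans=-668 Payables=-82

Answer: 750 -668 -82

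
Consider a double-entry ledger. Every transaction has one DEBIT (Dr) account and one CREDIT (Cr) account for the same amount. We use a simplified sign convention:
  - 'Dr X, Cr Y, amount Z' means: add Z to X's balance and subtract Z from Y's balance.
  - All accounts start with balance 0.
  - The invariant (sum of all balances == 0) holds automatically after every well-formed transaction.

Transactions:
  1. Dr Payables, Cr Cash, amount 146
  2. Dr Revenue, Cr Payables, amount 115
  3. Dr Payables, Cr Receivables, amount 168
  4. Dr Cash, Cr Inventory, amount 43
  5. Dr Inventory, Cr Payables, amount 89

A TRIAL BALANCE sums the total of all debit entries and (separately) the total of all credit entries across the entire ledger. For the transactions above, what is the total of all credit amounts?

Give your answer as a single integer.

Txn 1: credit+=146
Txn 2: credit+=115
Txn 3: credit+=168
Txn 4: credit+=43
Txn 5: credit+=89
Total credits = 561

Answer: 561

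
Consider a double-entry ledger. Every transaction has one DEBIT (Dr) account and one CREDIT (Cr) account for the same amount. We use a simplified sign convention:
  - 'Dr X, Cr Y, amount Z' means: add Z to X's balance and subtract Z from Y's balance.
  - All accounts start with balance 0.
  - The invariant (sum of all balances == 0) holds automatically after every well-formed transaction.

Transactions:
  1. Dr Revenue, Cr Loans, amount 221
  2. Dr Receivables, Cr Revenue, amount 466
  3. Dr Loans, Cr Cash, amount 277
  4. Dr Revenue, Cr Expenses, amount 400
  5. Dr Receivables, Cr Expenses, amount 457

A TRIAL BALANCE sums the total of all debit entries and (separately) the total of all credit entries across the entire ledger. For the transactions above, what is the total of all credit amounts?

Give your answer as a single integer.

Answer: 1821

Derivation:
Txn 1: credit+=221
Txn 2: credit+=466
Txn 3: credit+=277
Txn 4: credit+=400
Txn 5: credit+=457
Total credits = 1821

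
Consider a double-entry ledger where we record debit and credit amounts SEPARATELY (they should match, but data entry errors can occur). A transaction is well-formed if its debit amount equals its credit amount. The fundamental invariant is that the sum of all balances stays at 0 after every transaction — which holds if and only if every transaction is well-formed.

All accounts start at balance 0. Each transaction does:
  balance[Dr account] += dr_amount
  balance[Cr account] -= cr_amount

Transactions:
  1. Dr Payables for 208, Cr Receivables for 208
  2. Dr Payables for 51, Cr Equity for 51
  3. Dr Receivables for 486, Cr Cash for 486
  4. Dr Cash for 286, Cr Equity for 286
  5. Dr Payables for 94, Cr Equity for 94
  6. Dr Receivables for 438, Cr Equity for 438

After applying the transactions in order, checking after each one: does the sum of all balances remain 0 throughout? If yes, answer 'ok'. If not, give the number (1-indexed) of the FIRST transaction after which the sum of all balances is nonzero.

Answer: ok

Derivation:
After txn 1: dr=208 cr=208 sum_balances=0
After txn 2: dr=51 cr=51 sum_balances=0
After txn 3: dr=486 cr=486 sum_balances=0
After txn 4: dr=286 cr=286 sum_balances=0
After txn 5: dr=94 cr=94 sum_balances=0
After txn 6: dr=438 cr=438 sum_balances=0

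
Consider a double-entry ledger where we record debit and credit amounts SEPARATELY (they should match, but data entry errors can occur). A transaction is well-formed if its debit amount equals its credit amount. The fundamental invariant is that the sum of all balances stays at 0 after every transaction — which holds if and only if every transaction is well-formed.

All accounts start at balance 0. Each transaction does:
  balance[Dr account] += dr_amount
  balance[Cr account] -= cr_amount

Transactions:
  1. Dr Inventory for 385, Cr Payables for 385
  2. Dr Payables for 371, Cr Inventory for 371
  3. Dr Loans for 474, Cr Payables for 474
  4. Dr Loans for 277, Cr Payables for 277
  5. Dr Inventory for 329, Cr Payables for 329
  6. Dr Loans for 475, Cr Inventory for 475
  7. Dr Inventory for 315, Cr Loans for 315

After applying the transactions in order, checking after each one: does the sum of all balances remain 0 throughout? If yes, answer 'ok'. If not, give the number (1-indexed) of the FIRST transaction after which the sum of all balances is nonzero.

Answer: ok

Derivation:
After txn 1: dr=385 cr=385 sum_balances=0
After txn 2: dr=371 cr=371 sum_balances=0
After txn 3: dr=474 cr=474 sum_balances=0
After txn 4: dr=277 cr=277 sum_balances=0
After txn 5: dr=329 cr=329 sum_balances=0
After txn 6: dr=475 cr=475 sum_balances=0
After txn 7: dr=315 cr=315 sum_balances=0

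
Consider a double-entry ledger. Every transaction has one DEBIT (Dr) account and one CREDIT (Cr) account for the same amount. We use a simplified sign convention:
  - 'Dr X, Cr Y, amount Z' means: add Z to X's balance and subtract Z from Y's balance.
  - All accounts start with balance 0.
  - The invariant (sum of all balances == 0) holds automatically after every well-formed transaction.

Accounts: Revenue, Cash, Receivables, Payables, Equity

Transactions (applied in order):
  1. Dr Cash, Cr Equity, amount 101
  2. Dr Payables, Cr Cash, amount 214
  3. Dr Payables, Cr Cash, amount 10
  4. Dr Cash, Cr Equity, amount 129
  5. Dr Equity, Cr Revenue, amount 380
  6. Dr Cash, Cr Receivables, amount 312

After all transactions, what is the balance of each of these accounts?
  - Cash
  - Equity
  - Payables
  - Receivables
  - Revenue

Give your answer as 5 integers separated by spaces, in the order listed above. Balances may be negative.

After txn 1 (Dr Cash, Cr Equity, amount 101): Cash=101 Equity=-101
After txn 2 (Dr Payables, Cr Cash, amount 214): Cash=-113 Equity=-101 Payables=214
After txn 3 (Dr Payables, Cr Cash, amount 10): Cash=-123 Equity=-101 Payables=224
After txn 4 (Dr Cash, Cr Equity, amount 129): Cash=6 Equity=-230 Payables=224
After txn 5 (Dr Equity, Cr Revenue, amount 380): Cash=6 Equity=150 Payables=224 Revenue=-380
After txn 6 (Dr Cash, Cr Receivables, amount 312): Cash=318 Equity=150 Payables=224 Receivables=-312 Revenue=-380

Answer: 318 150 224 -312 -380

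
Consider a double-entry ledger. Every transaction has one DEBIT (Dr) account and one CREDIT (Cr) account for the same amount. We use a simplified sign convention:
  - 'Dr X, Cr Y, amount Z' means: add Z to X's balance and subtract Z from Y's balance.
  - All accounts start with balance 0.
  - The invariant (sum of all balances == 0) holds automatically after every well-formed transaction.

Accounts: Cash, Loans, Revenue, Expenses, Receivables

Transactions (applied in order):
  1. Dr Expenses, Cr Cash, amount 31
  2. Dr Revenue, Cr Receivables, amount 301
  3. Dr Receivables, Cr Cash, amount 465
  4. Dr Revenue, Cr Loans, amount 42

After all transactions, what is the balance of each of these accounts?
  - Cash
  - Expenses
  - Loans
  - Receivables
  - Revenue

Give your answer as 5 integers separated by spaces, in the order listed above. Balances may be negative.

After txn 1 (Dr Expenses, Cr Cash, amount 31): Cash=-31 Expenses=31
After txn 2 (Dr Revenue, Cr Receivables, amount 301): Cash=-31 Expenses=31 Receivables=-301 Revenue=301
After txn 3 (Dr Receivables, Cr Cash, amount 465): Cash=-496 Expenses=31 Receivables=164 Revenue=301
After txn 4 (Dr Revenue, Cr Loans, amount 42): Cash=-496 Expenses=31 Loans=-42 Receivables=164 Revenue=343

Answer: -496 31 -42 164 343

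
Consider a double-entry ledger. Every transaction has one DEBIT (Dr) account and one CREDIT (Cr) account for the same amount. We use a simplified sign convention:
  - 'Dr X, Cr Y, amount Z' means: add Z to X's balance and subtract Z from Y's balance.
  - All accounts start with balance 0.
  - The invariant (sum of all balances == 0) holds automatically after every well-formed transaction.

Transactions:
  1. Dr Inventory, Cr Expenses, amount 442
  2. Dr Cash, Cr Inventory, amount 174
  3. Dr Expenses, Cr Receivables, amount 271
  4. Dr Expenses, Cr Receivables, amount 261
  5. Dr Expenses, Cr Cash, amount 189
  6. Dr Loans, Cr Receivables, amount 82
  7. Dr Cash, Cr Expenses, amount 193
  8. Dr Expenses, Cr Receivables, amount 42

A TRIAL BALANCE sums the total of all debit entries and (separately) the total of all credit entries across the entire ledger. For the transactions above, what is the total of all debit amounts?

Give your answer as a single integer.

Answer: 1654

Derivation:
Txn 1: debit+=442
Txn 2: debit+=174
Txn 3: debit+=271
Txn 4: debit+=261
Txn 5: debit+=189
Txn 6: debit+=82
Txn 7: debit+=193
Txn 8: debit+=42
Total debits = 1654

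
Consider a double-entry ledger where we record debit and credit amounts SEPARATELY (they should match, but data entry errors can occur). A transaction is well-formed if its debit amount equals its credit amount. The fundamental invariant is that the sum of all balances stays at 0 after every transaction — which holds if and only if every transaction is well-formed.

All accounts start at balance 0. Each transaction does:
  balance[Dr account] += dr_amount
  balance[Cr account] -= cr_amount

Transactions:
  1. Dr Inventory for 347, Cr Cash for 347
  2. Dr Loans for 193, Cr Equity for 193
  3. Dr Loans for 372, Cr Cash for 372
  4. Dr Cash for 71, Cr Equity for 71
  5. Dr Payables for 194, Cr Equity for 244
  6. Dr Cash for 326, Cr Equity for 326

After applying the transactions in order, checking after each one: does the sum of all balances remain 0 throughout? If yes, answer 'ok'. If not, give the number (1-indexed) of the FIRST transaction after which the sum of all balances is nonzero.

Answer: 5

Derivation:
After txn 1: dr=347 cr=347 sum_balances=0
After txn 2: dr=193 cr=193 sum_balances=0
After txn 3: dr=372 cr=372 sum_balances=0
After txn 4: dr=71 cr=71 sum_balances=0
After txn 5: dr=194 cr=244 sum_balances=-50
After txn 6: dr=326 cr=326 sum_balances=-50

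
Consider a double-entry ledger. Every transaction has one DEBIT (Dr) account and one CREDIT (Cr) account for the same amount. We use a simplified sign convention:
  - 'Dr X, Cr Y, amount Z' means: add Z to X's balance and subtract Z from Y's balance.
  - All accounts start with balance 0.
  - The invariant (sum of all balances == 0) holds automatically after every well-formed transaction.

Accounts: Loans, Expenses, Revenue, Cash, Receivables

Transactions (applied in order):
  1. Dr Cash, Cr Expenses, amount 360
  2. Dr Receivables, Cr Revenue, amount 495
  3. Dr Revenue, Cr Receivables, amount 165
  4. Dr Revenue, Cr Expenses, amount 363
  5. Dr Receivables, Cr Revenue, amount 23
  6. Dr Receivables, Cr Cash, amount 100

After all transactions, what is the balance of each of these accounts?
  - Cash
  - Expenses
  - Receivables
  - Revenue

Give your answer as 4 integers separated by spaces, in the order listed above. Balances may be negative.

After txn 1 (Dr Cash, Cr Expenses, amount 360): Cash=360 Expenses=-360
After txn 2 (Dr Receivables, Cr Revenue, amount 495): Cash=360 Expenses=-360 Receivables=495 Revenue=-495
After txn 3 (Dr Revenue, Cr Receivables, amount 165): Cash=360 Expenses=-360 Receivables=330 Revenue=-330
After txn 4 (Dr Revenue, Cr Expenses, amount 363): Cash=360 Expenses=-723 Receivables=330 Revenue=33
After txn 5 (Dr Receivables, Cr Revenue, amount 23): Cash=360 Expenses=-723 Receivables=353 Revenue=10
After txn 6 (Dr Receivables, Cr Cash, amount 100): Cash=260 Expenses=-723 Receivables=453 Revenue=10

Answer: 260 -723 453 10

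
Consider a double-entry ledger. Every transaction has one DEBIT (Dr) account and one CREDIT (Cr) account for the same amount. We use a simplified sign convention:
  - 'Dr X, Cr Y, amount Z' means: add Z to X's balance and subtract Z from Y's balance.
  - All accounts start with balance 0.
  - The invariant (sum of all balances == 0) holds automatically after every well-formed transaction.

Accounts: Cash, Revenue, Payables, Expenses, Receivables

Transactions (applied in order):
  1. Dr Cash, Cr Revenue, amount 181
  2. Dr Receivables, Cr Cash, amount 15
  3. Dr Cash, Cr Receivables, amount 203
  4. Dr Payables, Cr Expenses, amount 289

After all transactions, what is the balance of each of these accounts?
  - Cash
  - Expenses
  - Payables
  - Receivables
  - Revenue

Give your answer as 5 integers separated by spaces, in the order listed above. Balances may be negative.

After txn 1 (Dr Cash, Cr Revenue, amount 181): Cash=181 Revenue=-181
After txn 2 (Dr Receivables, Cr Cash, amount 15): Cash=166 Receivables=15 Revenue=-181
After txn 3 (Dr Cash, Cr Receivables, amount 203): Cash=369 Receivables=-188 Revenue=-181
After txn 4 (Dr Payables, Cr Expenses, amount 289): Cash=369 Expenses=-289 Payables=289 Receivables=-188 Revenue=-181

Answer: 369 -289 289 -188 -181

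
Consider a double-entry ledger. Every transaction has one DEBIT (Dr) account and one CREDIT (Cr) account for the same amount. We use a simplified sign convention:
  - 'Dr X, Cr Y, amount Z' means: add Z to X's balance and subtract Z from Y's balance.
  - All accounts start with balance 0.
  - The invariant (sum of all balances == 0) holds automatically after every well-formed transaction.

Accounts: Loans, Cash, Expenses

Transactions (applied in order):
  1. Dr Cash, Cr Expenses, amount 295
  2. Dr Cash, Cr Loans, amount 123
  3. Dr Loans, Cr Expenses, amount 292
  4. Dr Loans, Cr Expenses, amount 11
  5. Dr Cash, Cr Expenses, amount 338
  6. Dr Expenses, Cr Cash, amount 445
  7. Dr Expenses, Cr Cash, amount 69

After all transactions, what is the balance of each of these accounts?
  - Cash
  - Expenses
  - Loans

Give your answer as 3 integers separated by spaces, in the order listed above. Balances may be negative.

Answer: 242 -422 180

Derivation:
After txn 1 (Dr Cash, Cr Expenses, amount 295): Cash=295 Expenses=-295
After txn 2 (Dr Cash, Cr Loans, amount 123): Cash=418 Expenses=-295 Loans=-123
After txn 3 (Dr Loans, Cr Expenses, amount 292): Cash=418 Expenses=-587 Loans=169
After txn 4 (Dr Loans, Cr Expenses, amount 11): Cash=418 Expenses=-598 Loans=180
After txn 5 (Dr Cash, Cr Expenses, amount 338): Cash=756 Expenses=-936 Loans=180
After txn 6 (Dr Expenses, Cr Cash, amount 445): Cash=311 Expenses=-491 Loans=180
After txn 7 (Dr Expenses, Cr Cash, amount 69): Cash=242 Expenses=-422 Loans=180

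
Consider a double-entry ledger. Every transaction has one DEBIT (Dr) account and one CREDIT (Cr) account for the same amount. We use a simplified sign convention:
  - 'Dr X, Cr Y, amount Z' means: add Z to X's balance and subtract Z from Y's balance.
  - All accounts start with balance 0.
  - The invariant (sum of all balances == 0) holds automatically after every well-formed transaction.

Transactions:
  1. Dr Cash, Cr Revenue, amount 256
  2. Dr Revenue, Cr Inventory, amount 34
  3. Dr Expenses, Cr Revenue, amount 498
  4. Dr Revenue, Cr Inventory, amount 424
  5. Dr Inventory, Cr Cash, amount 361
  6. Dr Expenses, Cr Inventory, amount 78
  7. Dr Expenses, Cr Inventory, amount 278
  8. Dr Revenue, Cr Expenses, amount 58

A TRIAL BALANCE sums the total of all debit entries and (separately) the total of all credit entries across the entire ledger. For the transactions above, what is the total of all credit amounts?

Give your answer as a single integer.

Txn 1: credit+=256
Txn 2: credit+=34
Txn 3: credit+=498
Txn 4: credit+=424
Txn 5: credit+=361
Txn 6: credit+=78
Txn 7: credit+=278
Txn 8: credit+=58
Total credits = 1987

Answer: 1987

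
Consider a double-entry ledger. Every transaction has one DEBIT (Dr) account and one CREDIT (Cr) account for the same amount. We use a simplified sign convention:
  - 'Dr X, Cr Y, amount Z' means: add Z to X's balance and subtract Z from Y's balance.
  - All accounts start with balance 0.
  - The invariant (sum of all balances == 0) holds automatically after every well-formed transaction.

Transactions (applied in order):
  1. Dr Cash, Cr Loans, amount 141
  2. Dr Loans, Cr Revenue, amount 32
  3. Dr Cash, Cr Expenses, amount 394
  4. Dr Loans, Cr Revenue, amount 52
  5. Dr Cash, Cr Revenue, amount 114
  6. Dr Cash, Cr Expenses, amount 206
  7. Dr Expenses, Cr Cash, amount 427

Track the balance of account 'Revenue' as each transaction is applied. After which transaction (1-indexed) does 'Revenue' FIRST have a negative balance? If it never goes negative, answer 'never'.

After txn 1: Revenue=0
After txn 2: Revenue=-32

Answer: 2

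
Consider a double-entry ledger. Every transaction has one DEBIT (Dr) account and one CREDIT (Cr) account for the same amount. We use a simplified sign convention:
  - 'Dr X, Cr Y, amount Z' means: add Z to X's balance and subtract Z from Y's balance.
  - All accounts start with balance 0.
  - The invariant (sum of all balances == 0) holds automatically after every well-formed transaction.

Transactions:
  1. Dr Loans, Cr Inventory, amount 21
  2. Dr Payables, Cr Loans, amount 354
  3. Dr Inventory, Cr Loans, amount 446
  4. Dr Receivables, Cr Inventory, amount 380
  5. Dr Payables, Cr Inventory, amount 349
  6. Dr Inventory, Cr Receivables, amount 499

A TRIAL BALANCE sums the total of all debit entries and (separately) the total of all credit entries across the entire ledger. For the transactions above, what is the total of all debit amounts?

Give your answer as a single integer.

Answer: 2049

Derivation:
Txn 1: debit+=21
Txn 2: debit+=354
Txn 3: debit+=446
Txn 4: debit+=380
Txn 5: debit+=349
Txn 6: debit+=499
Total debits = 2049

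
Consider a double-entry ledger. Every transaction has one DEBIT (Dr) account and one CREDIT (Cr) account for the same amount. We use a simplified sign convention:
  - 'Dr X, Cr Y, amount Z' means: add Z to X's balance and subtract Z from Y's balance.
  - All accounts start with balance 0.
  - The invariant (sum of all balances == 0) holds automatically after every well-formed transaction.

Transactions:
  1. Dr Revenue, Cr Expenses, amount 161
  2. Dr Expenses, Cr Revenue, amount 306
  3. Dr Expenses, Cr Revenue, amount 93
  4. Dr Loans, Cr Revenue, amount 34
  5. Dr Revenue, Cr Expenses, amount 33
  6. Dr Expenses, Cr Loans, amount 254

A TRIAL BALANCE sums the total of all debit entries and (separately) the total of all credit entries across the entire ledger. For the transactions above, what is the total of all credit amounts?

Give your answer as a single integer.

Txn 1: credit+=161
Txn 2: credit+=306
Txn 3: credit+=93
Txn 4: credit+=34
Txn 5: credit+=33
Txn 6: credit+=254
Total credits = 881

Answer: 881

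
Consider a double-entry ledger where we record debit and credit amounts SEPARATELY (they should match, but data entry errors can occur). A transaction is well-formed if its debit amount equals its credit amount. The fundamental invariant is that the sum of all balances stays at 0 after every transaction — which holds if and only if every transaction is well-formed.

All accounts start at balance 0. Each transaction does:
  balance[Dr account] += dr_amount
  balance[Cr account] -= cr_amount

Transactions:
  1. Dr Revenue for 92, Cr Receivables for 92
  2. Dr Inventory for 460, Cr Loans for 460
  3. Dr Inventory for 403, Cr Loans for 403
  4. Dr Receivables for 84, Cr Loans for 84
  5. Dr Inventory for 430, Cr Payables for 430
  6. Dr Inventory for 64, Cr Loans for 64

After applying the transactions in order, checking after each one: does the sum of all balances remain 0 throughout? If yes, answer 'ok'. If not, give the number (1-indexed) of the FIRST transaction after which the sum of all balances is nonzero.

Answer: ok

Derivation:
After txn 1: dr=92 cr=92 sum_balances=0
After txn 2: dr=460 cr=460 sum_balances=0
After txn 3: dr=403 cr=403 sum_balances=0
After txn 4: dr=84 cr=84 sum_balances=0
After txn 5: dr=430 cr=430 sum_balances=0
After txn 6: dr=64 cr=64 sum_balances=0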